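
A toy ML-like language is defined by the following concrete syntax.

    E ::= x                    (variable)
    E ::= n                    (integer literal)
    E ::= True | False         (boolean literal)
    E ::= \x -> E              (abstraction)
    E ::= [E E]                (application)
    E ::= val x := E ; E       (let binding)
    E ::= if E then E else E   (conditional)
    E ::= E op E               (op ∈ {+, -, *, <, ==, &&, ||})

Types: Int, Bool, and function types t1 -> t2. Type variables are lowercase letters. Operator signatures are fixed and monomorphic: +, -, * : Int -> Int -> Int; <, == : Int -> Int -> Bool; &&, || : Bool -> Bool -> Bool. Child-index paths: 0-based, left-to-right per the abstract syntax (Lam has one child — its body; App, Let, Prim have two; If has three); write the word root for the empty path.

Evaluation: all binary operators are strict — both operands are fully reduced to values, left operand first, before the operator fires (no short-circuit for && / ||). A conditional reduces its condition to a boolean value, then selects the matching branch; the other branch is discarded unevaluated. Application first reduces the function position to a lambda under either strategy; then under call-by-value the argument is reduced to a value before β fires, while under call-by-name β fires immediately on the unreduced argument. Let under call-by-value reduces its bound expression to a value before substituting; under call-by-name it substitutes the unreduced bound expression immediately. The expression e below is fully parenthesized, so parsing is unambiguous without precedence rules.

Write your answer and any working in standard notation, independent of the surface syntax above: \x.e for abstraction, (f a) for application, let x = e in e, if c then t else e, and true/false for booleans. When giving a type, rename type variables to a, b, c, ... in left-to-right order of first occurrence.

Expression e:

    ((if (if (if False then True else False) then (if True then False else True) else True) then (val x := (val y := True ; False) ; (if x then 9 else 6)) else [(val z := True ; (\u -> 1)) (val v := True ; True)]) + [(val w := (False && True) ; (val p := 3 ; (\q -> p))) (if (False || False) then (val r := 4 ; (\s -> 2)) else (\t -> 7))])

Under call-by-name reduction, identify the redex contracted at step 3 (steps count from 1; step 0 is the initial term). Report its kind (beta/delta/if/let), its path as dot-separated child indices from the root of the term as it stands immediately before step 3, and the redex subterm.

Working:
step 0: ((if (if (if false then true else false) then (if true then false else true) else true) then (let x = (let y = true in false) in (if x then 9 else 6)) else ((let z = true in (\u.1)) (let v = true in true))) + ((let w = (false && true) in (let p = 3 in (\q.p))) (if (false || false) then (let r = 4 in (\s.2)) else (\t.7))))
step 1: [if@0.0.0] ((if (if false then (if true then false else true) else true) then (let x = (let y = true in false) in (if x then 9 else 6)) else ((let z = true in (\u.1)) (let v = true in true))) + ((let w = (false && true) in (let p = 3 in (\q.p))) (if (false || false) then (let r = 4 in (\s.2)) else (\t.7))))
step 2: [if@0.0] ((if true then (let x = (let y = true in false) in (if x then 9 else 6)) else ((let z = true in (\u.1)) (let v = true in true))) + ((let w = (false && true) in (let p = 3 in (\q.p))) (if (false || false) then (let r = 4 in (\s.2)) else (\t.7))))
step 3: [if@0] ((let x = (let y = true in false) in (if x then 9 else 6)) + ((let w = (false && true) in (let p = 3 in (\q.p))) (if (false || false) then (let r = 4 in (\s.2)) else (\t.7))))

Answer: if at 0 : (if true then (let x = (let y = true in false) in (if x then 9 else 6)) else ((let z = true in (\u.1)) (let v = true in true)))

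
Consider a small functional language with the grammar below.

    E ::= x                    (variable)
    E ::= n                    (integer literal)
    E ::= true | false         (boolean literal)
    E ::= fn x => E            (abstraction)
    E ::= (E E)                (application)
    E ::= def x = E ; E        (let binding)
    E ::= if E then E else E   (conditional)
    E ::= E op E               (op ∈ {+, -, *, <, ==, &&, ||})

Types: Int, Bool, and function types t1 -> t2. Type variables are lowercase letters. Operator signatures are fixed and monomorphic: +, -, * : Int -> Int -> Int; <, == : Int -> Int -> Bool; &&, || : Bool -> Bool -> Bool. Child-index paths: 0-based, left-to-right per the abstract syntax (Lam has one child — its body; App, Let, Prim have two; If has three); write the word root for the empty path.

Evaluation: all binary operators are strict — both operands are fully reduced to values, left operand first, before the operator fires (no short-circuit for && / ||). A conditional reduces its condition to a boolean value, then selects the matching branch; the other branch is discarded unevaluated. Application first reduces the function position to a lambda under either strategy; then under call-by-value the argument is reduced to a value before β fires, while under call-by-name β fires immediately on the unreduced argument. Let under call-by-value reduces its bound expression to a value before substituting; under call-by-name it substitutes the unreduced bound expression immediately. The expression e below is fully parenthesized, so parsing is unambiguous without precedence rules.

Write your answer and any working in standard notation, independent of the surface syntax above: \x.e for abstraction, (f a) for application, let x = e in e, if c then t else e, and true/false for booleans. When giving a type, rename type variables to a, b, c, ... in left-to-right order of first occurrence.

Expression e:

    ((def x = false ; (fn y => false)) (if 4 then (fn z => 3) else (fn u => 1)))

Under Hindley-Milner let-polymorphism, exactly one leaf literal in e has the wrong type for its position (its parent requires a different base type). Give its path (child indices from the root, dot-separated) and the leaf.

Working:
let x : Bool
\y._ : a -> Bool
  unify Int ~ Bool
  FAIL: mismatch Int ~ Bool

Answer: 1.0 : 4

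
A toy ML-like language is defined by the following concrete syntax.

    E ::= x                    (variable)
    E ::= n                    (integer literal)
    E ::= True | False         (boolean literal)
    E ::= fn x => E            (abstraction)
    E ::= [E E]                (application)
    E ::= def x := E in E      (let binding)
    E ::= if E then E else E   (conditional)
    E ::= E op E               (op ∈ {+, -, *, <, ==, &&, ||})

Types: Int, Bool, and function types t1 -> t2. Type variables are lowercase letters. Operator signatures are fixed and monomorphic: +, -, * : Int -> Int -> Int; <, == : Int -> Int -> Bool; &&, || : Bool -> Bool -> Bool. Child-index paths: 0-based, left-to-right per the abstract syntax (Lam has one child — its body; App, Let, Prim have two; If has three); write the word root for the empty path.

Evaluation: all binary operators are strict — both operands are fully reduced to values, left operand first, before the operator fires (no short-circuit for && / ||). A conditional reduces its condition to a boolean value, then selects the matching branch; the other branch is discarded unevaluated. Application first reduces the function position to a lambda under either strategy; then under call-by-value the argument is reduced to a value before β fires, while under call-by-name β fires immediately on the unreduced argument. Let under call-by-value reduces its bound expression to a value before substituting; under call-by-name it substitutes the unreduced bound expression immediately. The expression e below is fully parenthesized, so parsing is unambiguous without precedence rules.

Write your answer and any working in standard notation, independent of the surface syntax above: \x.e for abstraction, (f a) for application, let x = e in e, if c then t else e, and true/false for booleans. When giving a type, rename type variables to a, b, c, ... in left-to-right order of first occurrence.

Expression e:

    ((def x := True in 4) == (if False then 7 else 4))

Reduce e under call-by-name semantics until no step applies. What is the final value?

Working:
step 0: ((let x = true in 4) == (if false then 7 else 4))
step 1: [let@0] (4 == (if false then 7 else 4))
step 2: [if@1] (4 == 4)
step 3: [delta@root] true

Answer: true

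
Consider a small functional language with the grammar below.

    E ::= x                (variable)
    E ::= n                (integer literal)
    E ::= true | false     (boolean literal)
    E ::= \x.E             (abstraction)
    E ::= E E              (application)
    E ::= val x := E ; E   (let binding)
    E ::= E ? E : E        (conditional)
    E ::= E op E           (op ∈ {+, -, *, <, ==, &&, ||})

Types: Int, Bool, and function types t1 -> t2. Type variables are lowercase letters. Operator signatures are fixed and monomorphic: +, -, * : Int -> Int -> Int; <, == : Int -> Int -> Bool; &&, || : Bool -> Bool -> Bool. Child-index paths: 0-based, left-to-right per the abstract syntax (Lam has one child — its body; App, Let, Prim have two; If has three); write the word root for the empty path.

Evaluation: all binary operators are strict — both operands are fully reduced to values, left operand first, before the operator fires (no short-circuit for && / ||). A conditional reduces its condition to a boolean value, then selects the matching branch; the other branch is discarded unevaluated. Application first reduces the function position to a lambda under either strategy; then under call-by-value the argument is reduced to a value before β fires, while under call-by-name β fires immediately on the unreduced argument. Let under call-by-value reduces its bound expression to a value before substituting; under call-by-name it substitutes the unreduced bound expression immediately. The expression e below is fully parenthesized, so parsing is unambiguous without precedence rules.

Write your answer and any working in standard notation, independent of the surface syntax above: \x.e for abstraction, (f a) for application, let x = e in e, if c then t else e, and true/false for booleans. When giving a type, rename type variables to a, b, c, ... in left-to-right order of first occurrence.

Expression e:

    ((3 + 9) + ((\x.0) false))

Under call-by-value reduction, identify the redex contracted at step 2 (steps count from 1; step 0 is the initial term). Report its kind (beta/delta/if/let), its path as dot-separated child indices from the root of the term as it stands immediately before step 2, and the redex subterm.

Working:
step 0: ((3 + 9) + ((\x.0) false))
step 1: [delta@0] (12 + ((\x.0) false))
step 2: [beta@1] (12 + 0)

Answer: beta at 1 : ((\x.0) false)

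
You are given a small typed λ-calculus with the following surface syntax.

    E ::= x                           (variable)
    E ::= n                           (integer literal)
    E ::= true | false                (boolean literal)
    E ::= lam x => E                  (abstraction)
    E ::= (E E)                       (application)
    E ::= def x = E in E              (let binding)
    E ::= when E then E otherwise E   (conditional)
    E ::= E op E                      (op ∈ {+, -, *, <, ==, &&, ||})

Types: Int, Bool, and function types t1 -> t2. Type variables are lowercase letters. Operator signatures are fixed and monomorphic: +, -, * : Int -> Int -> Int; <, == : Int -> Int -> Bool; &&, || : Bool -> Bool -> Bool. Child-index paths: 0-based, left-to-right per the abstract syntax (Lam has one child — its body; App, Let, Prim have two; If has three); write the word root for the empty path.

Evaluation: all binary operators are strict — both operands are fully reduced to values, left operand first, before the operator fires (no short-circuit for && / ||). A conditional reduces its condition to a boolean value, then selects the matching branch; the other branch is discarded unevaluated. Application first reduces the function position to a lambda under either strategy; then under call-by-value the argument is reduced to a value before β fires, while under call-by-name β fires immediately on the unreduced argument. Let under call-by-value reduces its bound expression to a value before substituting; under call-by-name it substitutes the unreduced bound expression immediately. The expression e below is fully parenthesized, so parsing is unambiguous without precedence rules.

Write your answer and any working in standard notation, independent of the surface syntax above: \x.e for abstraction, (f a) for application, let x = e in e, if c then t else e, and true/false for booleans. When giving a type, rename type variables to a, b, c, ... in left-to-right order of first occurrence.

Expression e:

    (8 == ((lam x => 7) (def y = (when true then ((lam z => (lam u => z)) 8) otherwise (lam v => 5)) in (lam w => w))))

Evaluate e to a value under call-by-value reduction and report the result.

Trace:
step 0: (8 == ((\x.7) (let y = (if true then ((\z.(\u.z)) 8) else (\v.5)) in (\w.w))))
step 1: [if@1.1.0] (8 == ((\x.7) (let y = ((\z.(\u.z)) 8) in (\w.w))))
step 2: [beta@1.1.0] (8 == ((\x.7) (let y = (\u.8) in (\w.w))))
step 3: [let@1.1] (8 == ((\x.7) (\w.w)))
step 4: [beta@1] (8 == 7)
step 5: [delta@root] false

Answer: false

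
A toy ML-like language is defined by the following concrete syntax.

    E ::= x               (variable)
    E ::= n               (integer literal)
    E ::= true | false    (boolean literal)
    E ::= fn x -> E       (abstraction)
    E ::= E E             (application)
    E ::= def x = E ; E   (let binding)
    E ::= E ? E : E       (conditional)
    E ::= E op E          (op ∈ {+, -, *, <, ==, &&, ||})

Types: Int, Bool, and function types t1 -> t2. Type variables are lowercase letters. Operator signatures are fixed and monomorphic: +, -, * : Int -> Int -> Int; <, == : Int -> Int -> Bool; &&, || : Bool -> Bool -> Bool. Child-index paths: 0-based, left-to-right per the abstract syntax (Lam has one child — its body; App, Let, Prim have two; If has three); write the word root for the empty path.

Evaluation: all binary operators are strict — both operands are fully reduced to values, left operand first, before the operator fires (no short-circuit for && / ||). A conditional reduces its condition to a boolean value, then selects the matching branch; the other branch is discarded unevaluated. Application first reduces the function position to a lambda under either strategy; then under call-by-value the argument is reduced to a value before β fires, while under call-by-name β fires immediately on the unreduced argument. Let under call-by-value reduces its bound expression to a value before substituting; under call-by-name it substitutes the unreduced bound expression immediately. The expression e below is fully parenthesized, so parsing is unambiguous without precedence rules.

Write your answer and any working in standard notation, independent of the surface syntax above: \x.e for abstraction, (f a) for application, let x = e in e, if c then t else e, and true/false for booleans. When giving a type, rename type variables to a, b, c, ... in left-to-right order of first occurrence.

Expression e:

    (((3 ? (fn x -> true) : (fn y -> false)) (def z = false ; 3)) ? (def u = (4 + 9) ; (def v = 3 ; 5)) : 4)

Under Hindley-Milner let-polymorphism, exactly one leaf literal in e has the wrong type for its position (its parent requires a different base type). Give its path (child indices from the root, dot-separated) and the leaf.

Trace:
  unify Int ~ Bool
  FAIL: mismatch Int ~ Bool

Answer: 0.0.0 : 3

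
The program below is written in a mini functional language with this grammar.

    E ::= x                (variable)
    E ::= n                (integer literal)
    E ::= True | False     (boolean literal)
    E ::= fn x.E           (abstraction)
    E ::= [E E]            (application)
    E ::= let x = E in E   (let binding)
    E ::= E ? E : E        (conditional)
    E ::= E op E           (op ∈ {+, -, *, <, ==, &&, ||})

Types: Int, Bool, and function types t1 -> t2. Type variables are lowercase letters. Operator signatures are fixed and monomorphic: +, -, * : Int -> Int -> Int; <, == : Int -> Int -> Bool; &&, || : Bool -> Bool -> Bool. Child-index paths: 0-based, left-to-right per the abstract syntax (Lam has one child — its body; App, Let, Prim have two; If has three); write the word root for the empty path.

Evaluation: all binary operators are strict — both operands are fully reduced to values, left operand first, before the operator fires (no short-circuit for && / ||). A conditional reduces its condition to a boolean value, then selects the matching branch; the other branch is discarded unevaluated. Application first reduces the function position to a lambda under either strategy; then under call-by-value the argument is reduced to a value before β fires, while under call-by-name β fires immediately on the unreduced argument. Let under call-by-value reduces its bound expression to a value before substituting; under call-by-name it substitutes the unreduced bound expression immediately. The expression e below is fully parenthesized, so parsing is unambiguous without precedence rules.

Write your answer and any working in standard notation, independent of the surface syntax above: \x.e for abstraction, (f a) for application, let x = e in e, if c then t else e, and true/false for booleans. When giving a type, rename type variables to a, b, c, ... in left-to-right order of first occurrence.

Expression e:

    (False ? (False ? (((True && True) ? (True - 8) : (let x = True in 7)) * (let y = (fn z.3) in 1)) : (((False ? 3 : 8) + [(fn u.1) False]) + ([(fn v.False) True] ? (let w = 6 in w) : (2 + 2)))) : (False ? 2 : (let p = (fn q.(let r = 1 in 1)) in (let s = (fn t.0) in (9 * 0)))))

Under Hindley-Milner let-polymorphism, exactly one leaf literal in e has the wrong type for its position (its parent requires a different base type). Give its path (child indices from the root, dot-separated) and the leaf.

Answer: 1.1.0.1.0 : true

Trace:
  unify Bool ~ Bool
  unify Bool ~ Bool
  unify Bool ~ Bool
  unify Bool ~ Bool
  unify Bool ~ Bool
  unify Bool ~ Int
  FAIL: mismatch Bool ~ Int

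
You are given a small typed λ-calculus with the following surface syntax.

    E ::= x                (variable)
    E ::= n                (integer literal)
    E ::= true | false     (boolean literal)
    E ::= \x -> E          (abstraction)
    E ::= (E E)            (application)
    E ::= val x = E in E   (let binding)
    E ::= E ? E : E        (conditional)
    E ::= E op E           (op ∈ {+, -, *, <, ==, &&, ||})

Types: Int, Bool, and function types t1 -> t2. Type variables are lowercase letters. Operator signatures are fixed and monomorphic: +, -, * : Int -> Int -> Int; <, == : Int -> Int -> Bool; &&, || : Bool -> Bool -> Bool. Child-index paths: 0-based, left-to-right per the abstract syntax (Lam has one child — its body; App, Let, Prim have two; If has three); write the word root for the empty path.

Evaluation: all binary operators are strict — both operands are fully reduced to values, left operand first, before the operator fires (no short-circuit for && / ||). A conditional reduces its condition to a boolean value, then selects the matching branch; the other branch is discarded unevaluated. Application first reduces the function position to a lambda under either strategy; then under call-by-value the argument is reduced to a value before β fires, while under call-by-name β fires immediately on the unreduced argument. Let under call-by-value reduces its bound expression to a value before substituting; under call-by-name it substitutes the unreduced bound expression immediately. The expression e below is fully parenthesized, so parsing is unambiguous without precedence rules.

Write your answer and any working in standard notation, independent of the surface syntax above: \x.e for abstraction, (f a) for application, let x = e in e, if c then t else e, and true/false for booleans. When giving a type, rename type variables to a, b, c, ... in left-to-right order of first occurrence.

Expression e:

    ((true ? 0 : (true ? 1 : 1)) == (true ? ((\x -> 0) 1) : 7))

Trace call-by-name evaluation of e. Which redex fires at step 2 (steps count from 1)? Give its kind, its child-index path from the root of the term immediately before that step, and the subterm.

Answer: if at 1 : (if true then ((\x.0) 1) else 7)

Working:
step 0: ((if true then 0 else (if true then 1 else 1)) == (if true then ((\x.0) 1) else 7))
step 1: [if@0] (0 == (if true then ((\x.0) 1) else 7))
step 2: [if@1] (0 == ((\x.0) 1))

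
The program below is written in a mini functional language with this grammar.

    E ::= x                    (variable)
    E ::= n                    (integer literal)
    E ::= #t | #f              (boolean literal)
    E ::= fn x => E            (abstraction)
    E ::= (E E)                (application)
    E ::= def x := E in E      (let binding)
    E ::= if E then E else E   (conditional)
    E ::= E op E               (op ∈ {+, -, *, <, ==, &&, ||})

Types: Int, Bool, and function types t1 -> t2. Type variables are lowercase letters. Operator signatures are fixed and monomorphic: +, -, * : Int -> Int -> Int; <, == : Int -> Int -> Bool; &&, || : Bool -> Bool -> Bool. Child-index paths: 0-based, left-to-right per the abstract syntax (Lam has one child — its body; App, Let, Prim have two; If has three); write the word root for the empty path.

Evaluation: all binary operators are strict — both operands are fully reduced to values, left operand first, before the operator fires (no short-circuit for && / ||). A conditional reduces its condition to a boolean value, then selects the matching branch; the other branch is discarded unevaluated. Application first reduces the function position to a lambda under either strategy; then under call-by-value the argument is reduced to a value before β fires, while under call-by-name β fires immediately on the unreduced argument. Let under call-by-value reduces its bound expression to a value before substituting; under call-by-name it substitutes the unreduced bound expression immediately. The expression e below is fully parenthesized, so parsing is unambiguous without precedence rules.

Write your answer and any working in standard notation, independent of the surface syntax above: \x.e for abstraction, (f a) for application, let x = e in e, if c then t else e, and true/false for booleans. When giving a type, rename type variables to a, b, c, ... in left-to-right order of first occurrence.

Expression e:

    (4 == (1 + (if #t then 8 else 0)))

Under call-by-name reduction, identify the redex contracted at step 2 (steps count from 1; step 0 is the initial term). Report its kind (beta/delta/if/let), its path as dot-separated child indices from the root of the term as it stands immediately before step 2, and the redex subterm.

Working:
step 0: (4 == (1 + (if true then 8 else 0)))
step 1: [if@1.1] (4 == (1 + 8))
step 2: [delta@1] (4 == 9)

Answer: delta at 1 : (1 + 8)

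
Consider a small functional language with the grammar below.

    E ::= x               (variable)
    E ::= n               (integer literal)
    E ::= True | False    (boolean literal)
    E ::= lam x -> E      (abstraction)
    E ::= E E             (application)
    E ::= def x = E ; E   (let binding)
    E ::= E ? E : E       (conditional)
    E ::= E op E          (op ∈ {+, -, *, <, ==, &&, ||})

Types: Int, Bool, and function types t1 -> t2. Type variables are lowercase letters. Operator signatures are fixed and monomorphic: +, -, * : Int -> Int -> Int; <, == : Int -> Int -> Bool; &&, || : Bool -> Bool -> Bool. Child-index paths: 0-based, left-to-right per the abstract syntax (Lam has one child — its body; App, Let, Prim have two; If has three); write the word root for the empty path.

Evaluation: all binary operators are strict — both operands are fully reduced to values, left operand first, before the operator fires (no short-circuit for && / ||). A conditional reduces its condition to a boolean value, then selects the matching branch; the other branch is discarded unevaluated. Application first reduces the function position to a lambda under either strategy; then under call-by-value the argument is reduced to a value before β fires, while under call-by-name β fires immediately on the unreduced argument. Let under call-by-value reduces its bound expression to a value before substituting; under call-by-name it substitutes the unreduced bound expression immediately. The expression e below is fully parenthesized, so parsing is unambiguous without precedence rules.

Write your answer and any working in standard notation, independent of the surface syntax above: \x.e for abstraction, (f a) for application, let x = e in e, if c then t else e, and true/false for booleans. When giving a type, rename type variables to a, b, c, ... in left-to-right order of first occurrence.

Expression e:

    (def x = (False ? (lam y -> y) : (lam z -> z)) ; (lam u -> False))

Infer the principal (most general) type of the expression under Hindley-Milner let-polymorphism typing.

Derivation:
  unify Bool ~ Bool
y : a
\y._ : a -> a
z : b
\z._ : b -> b
  unify a -> a ~ b -> b
  unify a ~ b
  unify b ~ b
let x : forall. b -> b
\u._ : c -> Bool

Answer: a -> Bool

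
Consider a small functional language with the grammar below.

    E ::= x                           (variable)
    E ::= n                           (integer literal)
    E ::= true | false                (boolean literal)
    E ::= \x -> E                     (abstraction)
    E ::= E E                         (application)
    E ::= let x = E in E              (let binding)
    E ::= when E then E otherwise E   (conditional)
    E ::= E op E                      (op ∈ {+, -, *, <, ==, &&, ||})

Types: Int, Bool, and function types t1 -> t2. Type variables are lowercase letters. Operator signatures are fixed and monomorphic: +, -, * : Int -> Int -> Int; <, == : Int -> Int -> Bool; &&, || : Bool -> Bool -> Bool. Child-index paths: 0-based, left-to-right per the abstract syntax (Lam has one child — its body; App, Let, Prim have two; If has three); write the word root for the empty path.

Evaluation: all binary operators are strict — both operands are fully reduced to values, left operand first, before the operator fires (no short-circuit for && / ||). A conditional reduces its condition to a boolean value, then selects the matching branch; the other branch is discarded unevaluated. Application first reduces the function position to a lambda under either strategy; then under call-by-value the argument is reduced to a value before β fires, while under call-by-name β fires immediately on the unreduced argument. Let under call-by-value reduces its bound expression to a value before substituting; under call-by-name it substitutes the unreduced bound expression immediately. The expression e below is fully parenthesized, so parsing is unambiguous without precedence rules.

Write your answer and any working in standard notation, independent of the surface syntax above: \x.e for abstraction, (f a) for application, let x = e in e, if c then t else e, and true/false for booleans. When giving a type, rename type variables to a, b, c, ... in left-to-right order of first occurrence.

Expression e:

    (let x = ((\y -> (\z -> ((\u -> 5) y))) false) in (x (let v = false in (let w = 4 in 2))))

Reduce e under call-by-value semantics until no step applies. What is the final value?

Working:
step 0: (let x = ((\y.(\z.((\u.5) y))) false) in (x (let v = false in (let w = 4 in 2))))
step 1: [beta@0] (let x = (\z.((\u.5) false)) in (x (let v = false in (let w = 4 in 2))))
step 2: [let@root] ((\z.((\u.5) false)) (let v = false in (let w = 4 in 2)))
step 3: [let@1] ((\z.((\u.5) false)) (let w = 4 in 2))
step 4: [let@1] ((\z.((\u.5) false)) 2)
step 5: [beta@root] ((\u.5) false)
step 6: [beta@root] 5

Answer: 5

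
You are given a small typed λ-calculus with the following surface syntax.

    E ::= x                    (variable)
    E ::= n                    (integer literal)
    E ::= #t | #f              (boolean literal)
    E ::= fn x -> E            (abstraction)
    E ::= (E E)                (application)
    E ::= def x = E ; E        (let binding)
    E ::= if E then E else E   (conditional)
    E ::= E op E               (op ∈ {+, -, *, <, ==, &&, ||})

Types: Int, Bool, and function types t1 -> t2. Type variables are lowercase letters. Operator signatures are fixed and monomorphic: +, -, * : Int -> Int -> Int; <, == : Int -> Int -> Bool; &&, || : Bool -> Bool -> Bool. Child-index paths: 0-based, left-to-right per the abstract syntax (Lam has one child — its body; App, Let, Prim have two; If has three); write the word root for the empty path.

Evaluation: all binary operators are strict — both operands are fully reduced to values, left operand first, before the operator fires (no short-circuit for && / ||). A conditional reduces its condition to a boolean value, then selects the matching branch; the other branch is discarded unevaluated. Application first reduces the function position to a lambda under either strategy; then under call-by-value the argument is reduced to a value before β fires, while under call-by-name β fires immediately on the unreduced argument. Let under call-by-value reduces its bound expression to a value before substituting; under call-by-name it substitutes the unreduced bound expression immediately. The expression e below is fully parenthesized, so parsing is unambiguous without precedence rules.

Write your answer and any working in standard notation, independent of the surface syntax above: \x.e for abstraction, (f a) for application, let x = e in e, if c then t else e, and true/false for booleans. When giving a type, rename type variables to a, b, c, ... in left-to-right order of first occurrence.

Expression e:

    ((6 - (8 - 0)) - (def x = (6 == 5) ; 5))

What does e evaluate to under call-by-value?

Trace:
step 0: ((6 - (8 - 0)) - (let x = (6 == 5) in 5))
step 1: [delta@0.1] ((6 - 8) - (let x = (6 == 5) in 5))
step 2: [delta@0] (-2 - (let x = (6 == 5) in 5))
step 3: [delta@1.0] (-2 - (let x = false in 5))
step 4: [let@1] (-2 - 5)
step 5: [delta@root] -7

Answer: -7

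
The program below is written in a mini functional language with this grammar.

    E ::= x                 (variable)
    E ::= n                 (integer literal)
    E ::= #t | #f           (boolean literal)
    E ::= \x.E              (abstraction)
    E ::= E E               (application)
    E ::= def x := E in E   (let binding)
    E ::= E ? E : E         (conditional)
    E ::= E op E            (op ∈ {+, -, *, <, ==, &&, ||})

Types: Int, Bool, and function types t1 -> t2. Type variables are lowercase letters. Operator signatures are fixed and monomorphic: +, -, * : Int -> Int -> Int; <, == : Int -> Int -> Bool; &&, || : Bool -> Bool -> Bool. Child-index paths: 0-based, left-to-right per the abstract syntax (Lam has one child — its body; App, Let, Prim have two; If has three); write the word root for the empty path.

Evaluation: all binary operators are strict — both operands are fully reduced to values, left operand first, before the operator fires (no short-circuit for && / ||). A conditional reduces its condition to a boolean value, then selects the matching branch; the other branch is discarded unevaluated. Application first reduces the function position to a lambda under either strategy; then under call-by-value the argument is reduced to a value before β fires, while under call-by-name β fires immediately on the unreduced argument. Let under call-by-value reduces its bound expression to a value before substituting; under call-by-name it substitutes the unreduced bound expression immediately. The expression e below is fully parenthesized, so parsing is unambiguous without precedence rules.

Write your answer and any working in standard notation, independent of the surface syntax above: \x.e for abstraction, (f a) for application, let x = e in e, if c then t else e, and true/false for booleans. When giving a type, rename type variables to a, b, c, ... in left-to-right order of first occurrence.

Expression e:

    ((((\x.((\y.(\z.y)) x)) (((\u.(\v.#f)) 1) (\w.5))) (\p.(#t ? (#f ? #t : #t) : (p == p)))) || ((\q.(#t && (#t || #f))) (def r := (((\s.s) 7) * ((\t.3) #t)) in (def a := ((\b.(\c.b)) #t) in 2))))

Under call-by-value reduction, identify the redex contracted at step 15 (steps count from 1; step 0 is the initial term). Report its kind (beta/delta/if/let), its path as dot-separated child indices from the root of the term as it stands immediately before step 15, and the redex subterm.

Trace:
step 0: ((((\x.((\y.(\z.y)) x)) (((\u.(\v.false)) 1) (\w.5))) (\p.(if true then (if false then true else true) else (p == p)))) || ((\q.(true && (true || false))) (let r = (((\s.s) 7) * ((\t.3) true)) in (let a = ((\b.(\c.b)) true) in 2))))
step 1: [beta@0.0.1.0] ((((\x.((\y.(\z.y)) x)) ((\v.false) (\w.5))) (\p.(if true then (if false then true else true) else (p == p)))) || ((\q.(true && (true || false))) (let r = (((\s.s) 7) * ((\t.3) true)) in (let a = ((\b.(\c.b)) true) in 2))))
step 2: [beta@0.0.1] ((((\x.((\y.(\z.y)) x)) false) (\p.(if true then (if false then true else true) else (p == p)))) || ((\q.(true && (true || false))) (let r = (((\s.s) 7) * ((\t.3) true)) in (let a = ((\b.(\c.b)) true) in 2))))
step 3: [beta@0.0] ((((\y.(\z.y)) false) (\p.(if true then (if false then true else true) else (p == p)))) || ((\q.(true && (true || false))) (let r = (((\s.s) 7) * ((\t.3) true)) in (let a = ((\b.(\c.b)) true) in 2))))
step 4: [beta@0.0] (((\z.false) (\p.(if true then (if false then true else true) else (p == p)))) || ((\q.(true && (true || false))) (let r = (((\s.s) 7) * ((\t.3) true)) in (let a = ((\b.(\c.b)) true) in 2))))
step 5: [beta@0] (false || ((\q.(true && (true || false))) (let r = (((\s.s) 7) * ((\t.3) true)) in (let a = ((\b.(\c.b)) true) in 2))))
step 6: [beta@1.1.0.0] (false || ((\q.(true && (true || false))) (let r = (7 * ((\t.3) true)) in (let a = ((\b.(\c.b)) true) in 2))))
step 7: [beta@1.1.0.1] (false || ((\q.(true && (true || false))) (let r = (7 * 3) in (let a = ((\b.(\c.b)) true) in 2))))
step 8: [delta@1.1.0] (false || ((\q.(true && (true || false))) (let r = 21 in (let a = ((\b.(\c.b)) true) in 2))))
step 9: [let@1.1] (false || ((\q.(true && (true || false))) (let a = ((\b.(\c.b)) true) in 2)))
step 10: [beta@1.1.0] (false || ((\q.(true && (true || false))) (let a = (\c.true) in 2)))
step 11: [let@1.1] (false || ((\q.(true && (true || false))) 2))
step 12: [beta@1] (false || (true && (true || false)))
step 13: [delta@1.1] (false || (true && true))
step 14: [delta@1] (false || true)
step 15: [delta@root] true

Answer: delta at root : (false || true)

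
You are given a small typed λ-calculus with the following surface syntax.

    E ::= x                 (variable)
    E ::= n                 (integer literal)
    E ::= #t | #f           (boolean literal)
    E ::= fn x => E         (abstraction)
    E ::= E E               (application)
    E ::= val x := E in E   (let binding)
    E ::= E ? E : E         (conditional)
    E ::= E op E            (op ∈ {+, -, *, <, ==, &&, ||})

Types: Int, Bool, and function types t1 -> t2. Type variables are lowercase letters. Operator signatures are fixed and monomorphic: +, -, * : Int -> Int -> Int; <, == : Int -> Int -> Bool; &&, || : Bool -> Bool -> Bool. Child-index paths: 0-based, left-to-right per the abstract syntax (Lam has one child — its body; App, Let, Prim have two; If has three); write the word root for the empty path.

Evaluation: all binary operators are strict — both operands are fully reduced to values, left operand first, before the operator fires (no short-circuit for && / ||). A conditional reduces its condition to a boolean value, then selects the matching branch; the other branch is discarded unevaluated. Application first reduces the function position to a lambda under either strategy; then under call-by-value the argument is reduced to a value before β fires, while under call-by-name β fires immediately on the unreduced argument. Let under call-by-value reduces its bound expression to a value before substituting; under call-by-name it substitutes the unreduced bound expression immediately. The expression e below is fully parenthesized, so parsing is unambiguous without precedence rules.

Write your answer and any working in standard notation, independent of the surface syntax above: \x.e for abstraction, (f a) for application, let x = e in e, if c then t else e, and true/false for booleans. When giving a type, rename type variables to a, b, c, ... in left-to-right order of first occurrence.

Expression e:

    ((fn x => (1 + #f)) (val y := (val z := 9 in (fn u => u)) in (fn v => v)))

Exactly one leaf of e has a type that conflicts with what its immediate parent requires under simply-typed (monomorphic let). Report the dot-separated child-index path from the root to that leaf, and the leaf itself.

Working:
  unify Int ~ Int
  unify Bool ~ Int
  FAIL: mismatch Bool ~ Int

Answer: 0.0.1 : false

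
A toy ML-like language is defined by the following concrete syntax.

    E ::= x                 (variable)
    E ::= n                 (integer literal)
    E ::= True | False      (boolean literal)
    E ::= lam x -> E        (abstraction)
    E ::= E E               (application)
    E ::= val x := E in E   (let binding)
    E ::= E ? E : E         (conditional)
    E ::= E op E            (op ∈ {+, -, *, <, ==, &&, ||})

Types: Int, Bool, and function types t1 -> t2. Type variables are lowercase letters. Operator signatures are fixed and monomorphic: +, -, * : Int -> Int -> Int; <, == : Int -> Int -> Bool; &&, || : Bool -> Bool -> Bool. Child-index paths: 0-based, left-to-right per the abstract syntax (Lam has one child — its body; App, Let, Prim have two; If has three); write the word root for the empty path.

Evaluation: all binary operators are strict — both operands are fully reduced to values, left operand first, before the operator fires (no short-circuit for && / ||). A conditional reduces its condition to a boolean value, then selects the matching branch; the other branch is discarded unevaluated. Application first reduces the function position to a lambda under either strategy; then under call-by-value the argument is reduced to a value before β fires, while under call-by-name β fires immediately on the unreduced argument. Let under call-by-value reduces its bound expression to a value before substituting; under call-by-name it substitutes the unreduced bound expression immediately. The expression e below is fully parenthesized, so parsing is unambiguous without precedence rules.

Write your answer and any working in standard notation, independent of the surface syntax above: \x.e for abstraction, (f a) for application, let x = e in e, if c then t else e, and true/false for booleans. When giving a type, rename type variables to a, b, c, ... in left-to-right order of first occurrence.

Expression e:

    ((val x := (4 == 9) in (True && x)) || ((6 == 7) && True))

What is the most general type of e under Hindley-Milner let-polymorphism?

Trace:
  unify Int ~ Int
  unify Int ~ Int
let x : Bool
  unify Bool ~ Bool
x : Bool
  unify Bool ~ Bool
  unify Bool ~ Bool
  unify Int ~ Int
  unify Int ~ Int
  unify Bool ~ Bool
  unify Bool ~ Bool
  unify Bool ~ Bool

Answer: Bool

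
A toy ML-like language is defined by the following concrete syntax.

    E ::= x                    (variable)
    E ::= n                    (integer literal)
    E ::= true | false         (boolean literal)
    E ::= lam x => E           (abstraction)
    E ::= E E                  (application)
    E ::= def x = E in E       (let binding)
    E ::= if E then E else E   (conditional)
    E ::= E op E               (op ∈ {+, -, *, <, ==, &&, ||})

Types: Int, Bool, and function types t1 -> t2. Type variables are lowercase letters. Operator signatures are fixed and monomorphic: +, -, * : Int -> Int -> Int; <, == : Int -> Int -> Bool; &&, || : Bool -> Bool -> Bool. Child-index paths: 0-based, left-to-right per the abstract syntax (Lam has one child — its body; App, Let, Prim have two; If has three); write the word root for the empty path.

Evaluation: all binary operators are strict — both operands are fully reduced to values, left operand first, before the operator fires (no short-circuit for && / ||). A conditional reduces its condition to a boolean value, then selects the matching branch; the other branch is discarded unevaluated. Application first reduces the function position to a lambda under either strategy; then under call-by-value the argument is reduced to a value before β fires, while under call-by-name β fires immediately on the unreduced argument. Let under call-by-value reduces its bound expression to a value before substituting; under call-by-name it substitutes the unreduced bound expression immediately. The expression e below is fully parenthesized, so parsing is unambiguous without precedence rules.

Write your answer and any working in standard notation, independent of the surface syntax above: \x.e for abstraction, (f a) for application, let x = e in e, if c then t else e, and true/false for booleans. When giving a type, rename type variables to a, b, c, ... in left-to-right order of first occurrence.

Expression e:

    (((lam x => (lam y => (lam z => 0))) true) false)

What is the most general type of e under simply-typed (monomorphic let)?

Answer: a -> Int

Trace:
\z._ : c -> Int
\y._ : b -> c -> Int
\x._ : a -> b -> c -> Int
  unify a -> b -> c -> Int ~ Bool -> d
  unify a ~ Bool
  unify b -> c -> Int ~ d
_ _ : b -> c -> Int
  unify b -> c -> Int ~ Bool -> e
  unify b ~ Bool
  unify c -> Int ~ e
_ _ : c -> Int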